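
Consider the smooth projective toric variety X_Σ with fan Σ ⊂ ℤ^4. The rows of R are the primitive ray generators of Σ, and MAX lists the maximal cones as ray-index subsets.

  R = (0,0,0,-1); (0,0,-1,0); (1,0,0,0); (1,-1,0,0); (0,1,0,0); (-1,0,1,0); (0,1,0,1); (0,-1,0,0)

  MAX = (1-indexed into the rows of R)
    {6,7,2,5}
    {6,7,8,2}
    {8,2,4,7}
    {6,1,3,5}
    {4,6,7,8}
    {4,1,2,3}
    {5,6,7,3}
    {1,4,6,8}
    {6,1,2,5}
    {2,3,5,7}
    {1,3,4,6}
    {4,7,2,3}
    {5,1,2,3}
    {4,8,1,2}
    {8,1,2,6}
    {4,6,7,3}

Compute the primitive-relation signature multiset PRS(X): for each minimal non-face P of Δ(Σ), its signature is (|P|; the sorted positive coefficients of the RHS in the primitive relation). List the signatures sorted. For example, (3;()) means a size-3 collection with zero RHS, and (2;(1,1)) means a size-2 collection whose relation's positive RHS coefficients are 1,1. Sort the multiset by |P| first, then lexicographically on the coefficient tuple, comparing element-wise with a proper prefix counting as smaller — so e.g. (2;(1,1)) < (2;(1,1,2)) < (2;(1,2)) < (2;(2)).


Primitive collections (6):

  • {5,8}:  v_{5} + v_{8} = 0  →  sig = (2;())
  • {1,7}:  v_{1} + v_{7} = v_{5}  →  sig = (2;(1))
  • {3,8}:  v_{3} + v_{8} = v_{4}  →  sig = (2;(1))
  • {4,5}:  v_{4} + v_{5} = v_{3}  →  sig = (2;(1))
  • {2,3,6}:  v_{2} + v_{3} + v_{6} = 0  →  sig = (3;())
  • {2,4,6}:  v_{2} + v_{4} + v_{6} = v_{8}  →  sig = (3;(1))

so the primitive-relation signature multiset is
{ (2;()),  (2;(1)) ×3,  (3;()),  (3;(1)) }


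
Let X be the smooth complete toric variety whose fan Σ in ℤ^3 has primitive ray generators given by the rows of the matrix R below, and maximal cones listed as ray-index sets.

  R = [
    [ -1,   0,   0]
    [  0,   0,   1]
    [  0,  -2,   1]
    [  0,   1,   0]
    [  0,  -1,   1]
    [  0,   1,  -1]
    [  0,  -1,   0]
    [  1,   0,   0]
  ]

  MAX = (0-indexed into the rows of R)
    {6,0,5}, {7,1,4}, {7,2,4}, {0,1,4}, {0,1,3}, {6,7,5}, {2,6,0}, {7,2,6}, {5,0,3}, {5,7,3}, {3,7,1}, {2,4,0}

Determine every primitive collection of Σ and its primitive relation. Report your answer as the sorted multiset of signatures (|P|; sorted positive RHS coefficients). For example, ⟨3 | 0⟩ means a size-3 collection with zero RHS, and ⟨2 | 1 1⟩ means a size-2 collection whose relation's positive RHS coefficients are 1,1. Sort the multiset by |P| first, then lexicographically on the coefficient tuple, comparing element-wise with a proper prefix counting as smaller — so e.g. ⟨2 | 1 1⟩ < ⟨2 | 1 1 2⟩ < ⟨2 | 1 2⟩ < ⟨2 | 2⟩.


The 10 primitive collections of Σ (r=8, n=3):

  P={0,7}:  v_{0} + v_{7} = 0  so sig = ⟨2 | 0⟩
  P={3,6}:  v_{3} + v_{6} = 0  so sig = ⟨2 | 0⟩
  P={4,5}:  v_{4} + v_{5} = 0  so sig = ⟨2 | 0⟩
  P={1,5}:  v_{1} + v_{5} = v_{3}  so sig = ⟨2 | 1⟩
  P={1,6}:  v_{1} + v_{6} = v_{4}  so sig = ⟨2 | 1⟩
  P={2,3}:  v_{2} + v_{3} = v_{4}  so sig = ⟨2 | 1⟩
  P={2,5}:  v_{2} + v_{5} = v_{6}  so sig = ⟨2 | 1⟩
  P={3,4}:  v_{3} + v_{4} = v_{1}  so sig = ⟨2 | 1⟩
  P={4,6}:  v_{4} + v_{6} = v_{2}  so sig = ⟨2 | 1⟩
  P={1,2}:  v_{1} + v_{2} = 2·v_{4}  so sig = ⟨2 | 2⟩

Sorted signature multiset PRS(X):
{ ⟨2 | 0⟩ ×3,  ⟨2 | 1⟩ ×6,  ⟨2 | 2⟩ }


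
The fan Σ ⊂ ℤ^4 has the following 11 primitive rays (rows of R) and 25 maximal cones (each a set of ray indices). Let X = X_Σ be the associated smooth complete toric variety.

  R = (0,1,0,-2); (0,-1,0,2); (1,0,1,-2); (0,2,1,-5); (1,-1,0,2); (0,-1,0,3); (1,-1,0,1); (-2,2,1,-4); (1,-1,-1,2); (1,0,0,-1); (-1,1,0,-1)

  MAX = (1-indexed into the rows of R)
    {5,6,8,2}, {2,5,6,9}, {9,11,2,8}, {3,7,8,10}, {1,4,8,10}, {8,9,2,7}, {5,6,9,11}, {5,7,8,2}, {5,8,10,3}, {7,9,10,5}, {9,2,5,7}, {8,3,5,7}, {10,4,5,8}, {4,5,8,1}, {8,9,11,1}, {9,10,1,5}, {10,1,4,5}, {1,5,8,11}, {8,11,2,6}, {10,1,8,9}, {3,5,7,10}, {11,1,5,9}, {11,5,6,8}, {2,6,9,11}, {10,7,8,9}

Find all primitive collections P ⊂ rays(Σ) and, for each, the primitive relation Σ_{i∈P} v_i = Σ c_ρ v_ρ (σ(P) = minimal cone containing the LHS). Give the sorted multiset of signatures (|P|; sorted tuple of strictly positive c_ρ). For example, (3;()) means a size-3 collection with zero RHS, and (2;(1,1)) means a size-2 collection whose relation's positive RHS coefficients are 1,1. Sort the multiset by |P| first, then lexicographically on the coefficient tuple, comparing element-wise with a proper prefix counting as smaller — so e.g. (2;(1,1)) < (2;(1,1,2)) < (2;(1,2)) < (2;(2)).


Minimal non-faces — 24 found among 11 rays, 25 max cones:

  P={1,2}:  v_{1} + v_{2} = 0 — sig = (2;())
  P={7,11}:  v_{7} + v_{11} = 0 — sig = (2;())
  P={1,7}:  v_{1} + v_{7} = v_{10} — sig = (2;(1))
  P={2,10}:  v_{2} + v_{10} = v_{7} — sig = (2;(1))
  P={6,10}:  v_{6} + v_{10} = v_{5} — sig = (2;(1))
  P={10,11}:  v_{10} + v_{11} = v_{1} — sig = (2;(1))
  P={1,6}:  v_{1} + v_{6} = v_{5} + v_{11} — sig = (2;(1,1))
  P={3,9}:  v_{3} + v_{9} = v_{7} + v_{10} — sig = (2;(1,1))
  P={4,9}:  v_{4} + v_{9} = v_{1} + v_{10} — sig = (2;(1,1))
  P={6,7}:  v_{6} + v_{7} = v_{2} + v_{5} — sig = (2;(1,1))
  P={2,4}:  v_{2} + v_{4} = v_{5} + v_{8} + v_{10} — sig = (2;(1,1,1))
  P={3,11}:  v_{3} + v_{11} = v_{5} + v_{8} + v_{10} — sig = (2;(1,1,1))
  P={1,3}:  v_{1} + v_{3} = v_{5} + v_{8} + 2·v_{10} — sig = (2;(1,1,2))
  P={2,3}:  v_{2} + v_{3} = v_{5} + 2·v_{7} + v_{8} — sig = (2;(1,1,2))
  P={3,6}:  v_{3} + v_{6} = 2·v_{5} + v_{7} + v_{8} — sig = (2;(1,1,2))
  P={4,6}:  v_{4} + v_{6} = v_{1} + 2·v_{5} + v_{8} — sig = (2;(1,1,2))
  P={4,7}:  v_{4} + v_{7} = v_{5} + v_{8} + 2·v_{10} — sig = (2;(1,1,2))
  P={4,11}:  v_{4} + v_{11} = 2·v_{1} + v_{5} + v_{8} — sig = (2;(1,1,2))
  P={3,4}:  v_{3} + v_{4} = 2·v_{5} + 2·v_{8} + 3·v_{10} — sig = (2;(2,2,3))
  P={5,8,9}:  v_{5} + v_{8} + v_{9} = 0 — sig = (3;())
  P={2,5,11}:  v_{2} + v_{5} + v_{11} = v_{6} — sig = (3;(1))
  P={6,8,9}:  v_{6} + v_{8} + v_{9} = v_{2} + v_{11} — sig = (3;(1,1))
  P={1,5,8,10}:  v_{1} + v_{5} + v_{8} + v_{10} = v_{4} — sig = (4;(1))
  P={5,7,8,10}:  v_{5} + v_{7} + v_{8} + v_{10} = v_{3} — sig = (4;(1))

Hence PRS(X_Σ) =
[(2;()), (2;()), (2;(1)), (2;(1)), (2;(1)), (2;(1)), (2;(1,1)), (2;(1,1)), (2;(1,1)), (2;(1,1)), (2;(1,1,1)), (2;(1,1,1)), (2;(1,1,2)), (2;(1,1,2)), (2;(1,1,2)), (2;(1,1,2)), (2;(1,1,2)), (2;(1,1,2)), (2;(2,2,3)), (3;()), (3;(1)), (3;(1,1)), (4;(1)), (4;(1))]


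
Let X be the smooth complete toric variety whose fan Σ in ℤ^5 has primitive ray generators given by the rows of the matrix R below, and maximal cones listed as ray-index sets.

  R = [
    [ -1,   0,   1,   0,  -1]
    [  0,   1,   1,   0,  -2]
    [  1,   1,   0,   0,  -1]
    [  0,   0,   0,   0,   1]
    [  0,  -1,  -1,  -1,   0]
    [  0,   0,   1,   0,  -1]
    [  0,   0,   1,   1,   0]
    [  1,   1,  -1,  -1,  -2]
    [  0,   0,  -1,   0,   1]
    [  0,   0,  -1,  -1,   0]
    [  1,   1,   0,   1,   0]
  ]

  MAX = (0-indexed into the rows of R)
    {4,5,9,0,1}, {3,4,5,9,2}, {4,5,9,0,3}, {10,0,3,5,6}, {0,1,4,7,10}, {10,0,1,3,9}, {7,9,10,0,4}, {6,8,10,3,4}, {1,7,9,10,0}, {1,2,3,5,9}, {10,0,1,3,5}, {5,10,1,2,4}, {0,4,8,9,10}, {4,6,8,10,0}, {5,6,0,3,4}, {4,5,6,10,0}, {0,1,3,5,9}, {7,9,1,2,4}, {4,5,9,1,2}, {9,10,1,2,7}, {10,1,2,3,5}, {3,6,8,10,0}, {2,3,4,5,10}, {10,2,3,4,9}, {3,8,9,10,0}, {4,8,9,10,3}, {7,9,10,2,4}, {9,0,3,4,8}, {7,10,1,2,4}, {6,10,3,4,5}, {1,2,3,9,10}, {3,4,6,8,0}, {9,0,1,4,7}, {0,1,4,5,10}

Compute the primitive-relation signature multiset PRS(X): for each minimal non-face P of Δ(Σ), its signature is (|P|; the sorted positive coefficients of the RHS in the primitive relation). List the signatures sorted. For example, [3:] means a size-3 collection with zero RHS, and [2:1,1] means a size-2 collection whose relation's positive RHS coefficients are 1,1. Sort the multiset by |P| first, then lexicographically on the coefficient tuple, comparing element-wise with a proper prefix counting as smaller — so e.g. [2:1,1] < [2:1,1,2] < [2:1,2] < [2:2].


Primitive collections (15):

  {5,8}:  v_{5} + v_{8} = 0 — sig = [2:]
  {6,9}:  v_{6} + v_{9} = 0 — sig = [2:]
  {0,2}:  v_{0} + v_{2} = v_{1} — sig = [2:1]
  {2,6}:  v_{2} + v_{6} = v_{5} + v_{10} — sig = [2:1,1]
  {2,8}:  v_{2} + v_{8} = v_{9} + v_{10} — sig = [2:1,1]
  {3,7}:  v_{3} + v_{7} = v_{2} + v_{9} — sig = [2:1,1]
  {1,6}:  v_{1} + v_{6} = v_{0} + v_{5} + v_{10} — sig = [2:1,1,1]
  {1,8}:  v_{1} + v_{8} = v_{0} + v_{9} + v_{10} — sig = [2:1,1,1]
  {5,7}:  v_{5} + v_{7} = v_{1} + v_{2} + v_{4} — sig = [2:1,1,1]
  {6,7}:  v_{6} + v_{7} = v_{1} + v_{4} + v_{10} — sig = [2:1,1,1]
  {7,8}:  v_{7} + v_{8} = v_{0} + v_{4} + 2·v_{9} + 2·v_{10} — sig = [2:1,1,2,2]
  {5,9,10}:  v_{5} + v_{9} + v_{10} = v_{2} — sig = [3:1]
  {1,3,4}:  v_{1} + v_{3} + v_{4} = v_{5} + v_{9} — sig = [3:1,1]
  {0,3,4,10}:  v_{0} + v_{3} + v_{4} + v_{10} = 0 — sig = [4:]
  {1,4,9,10}:  v_{1} + v_{4} + v_{9} + v_{10} = v_{7} — sig = [4:1]

Sorted signature multiset PRS(X):
    |P|=2: 11 collections, coeffs (), (), (1), (1,1), (1,1), (1,1), (1,1,1), (1,1,1), (1,1,1), (1,1,1), (1,1,2,2)
    |P|=3: 2 collections, coeffs (1), (1,1)
    |P|=4: 2 collections, coeffs (), (1)


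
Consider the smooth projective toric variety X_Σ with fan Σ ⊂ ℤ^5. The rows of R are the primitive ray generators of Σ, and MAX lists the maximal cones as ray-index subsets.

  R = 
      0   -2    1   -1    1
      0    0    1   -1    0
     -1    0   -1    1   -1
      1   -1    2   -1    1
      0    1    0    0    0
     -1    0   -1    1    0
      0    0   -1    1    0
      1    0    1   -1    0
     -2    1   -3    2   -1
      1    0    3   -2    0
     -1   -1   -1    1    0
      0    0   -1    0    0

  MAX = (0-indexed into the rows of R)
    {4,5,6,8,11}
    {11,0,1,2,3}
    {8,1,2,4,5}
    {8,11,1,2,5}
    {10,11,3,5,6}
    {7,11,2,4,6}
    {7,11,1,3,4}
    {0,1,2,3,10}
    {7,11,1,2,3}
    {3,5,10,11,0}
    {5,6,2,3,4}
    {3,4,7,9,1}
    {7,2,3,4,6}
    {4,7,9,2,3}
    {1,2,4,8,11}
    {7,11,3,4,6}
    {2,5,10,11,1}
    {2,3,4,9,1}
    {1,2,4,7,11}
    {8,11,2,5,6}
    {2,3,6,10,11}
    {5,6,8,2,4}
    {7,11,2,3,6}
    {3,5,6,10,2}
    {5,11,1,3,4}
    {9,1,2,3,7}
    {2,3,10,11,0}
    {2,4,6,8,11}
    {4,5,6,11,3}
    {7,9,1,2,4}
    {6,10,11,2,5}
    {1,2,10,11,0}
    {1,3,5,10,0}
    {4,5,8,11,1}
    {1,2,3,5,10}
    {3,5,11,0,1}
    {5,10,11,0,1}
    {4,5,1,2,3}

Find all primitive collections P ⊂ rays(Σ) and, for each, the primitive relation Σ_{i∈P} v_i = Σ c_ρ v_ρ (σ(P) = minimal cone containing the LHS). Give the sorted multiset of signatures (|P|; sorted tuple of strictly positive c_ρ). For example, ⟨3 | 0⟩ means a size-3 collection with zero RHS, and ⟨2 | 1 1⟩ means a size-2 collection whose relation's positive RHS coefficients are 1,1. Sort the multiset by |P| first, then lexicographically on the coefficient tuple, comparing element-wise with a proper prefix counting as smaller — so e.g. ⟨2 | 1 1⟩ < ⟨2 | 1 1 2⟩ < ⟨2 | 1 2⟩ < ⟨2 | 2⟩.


23 minimal non-faces of Δ(Σ) (on 12 rays):

  P = {1,6}:  v_{1} + v_{6} = 0 ; sig = ⟨2 | 0⟩
  P = {5,7}:  v_{5} + v_{7} = 0 ; sig = ⟨2 | 0⟩
  P = {3,8}:  v_{3} + v_{8} = v_{5} ; sig = ⟨2 | 1⟩
  P = {4,10}:  v_{4} + v_{10} = v_{5} ; sig = ⟨2 | 1⟩
  P = {9,11}:  v_{9} + v_{11} = v_{1} + v_{7} ; sig = ⟨2 | 1 1⟩
  P = {0,6}:  v_{0} + v_{6} = v_{3} + v_{10} + v_{11} ; sig = ⟨2 | 1 1 1⟩
  P = {7,8}:  v_{7} + v_{8} = v_{2} + v_{4} + v_{11} ; sig = ⟨2 | 1 1 1⟩
  P = {7,10}:  v_{7} + v_{10} = v_{2} + v_{3} + v_{11} ; sig = ⟨2 | 1 1 1⟩
  P = {8,9}:  v_{8} + v_{9} = v_{1} + v_{2} + v_{4} ; sig = ⟨2 | 1 1 1⟩
  P = {9,10}:  v_{9} + v_{10} = v_{1} + v_{2} + v_{3} ; sig = ⟨2 | 1 1 1⟩
  P = {0,4}:  v_{0} + v_{4} = v_{1} + v_{3} + v_{5} + v_{11} ; sig = ⟨2 | 1 1 1 1⟩
  P = {0,8}:  v_{0} + v_{8} = v_{1} + v_{5} + v_{10} + v_{11} ; sig = ⟨2 | 1 1 1 1⟩
  P = {5,9}:  v_{5} + v_{9} = v_{1} + v_{2} + v_{3} + v_{4} ; sig = ⟨2 | 1 1 1 1⟩
  P = {6,9}:  v_{6} + v_{9} = v_{2} + v_{3} + v_{4} + v_{7} ; sig = ⟨2 | 1 1 1 1⟩
  P = {8,10}:  v_{8} + v_{10} = v_{2} + 2·v_{5} + v_{11} ; sig = ⟨2 | 1 1 2⟩
  P = {0,7}:  v_{0} + v_{7} = v_{1} + v_{2} + 2·v_{3} + 2·v_{11} ; sig = ⟨2 | 1 1 2 2⟩
  P = {0,9}:  v_{0} + v_{9} = 2·v_{1} + v_{2} + 2·v_{3} + v_{11} ; sig = ⟨2 | 1 1 2 2⟩
  P = {0,2,5}:  v_{0} + v_{2} + v_{5} = v_{1} + 2·v_{10} ; sig = ⟨3 | 1 2⟩
  P = {2,3,4,11}:  v_{2} + v_{3} + v_{4} + v_{11} = 0 ; sig = ⟨4 | 0⟩
  P = {1,3,10,11}:  v_{1} + v_{3} + v_{10} + v_{11} = v_{0} ; sig = ⟨4 | 1⟩
  P = {2,3,5,11}:  v_{2} + v_{3} + v_{5} + v_{11} = v_{10} ; sig = ⟨4 | 1⟩
  P = {2,4,5,11}:  v_{2} + v_{4} + v_{5} + v_{11} = v_{8} ; sig = ⟨4 | 1⟩
  P = {1,2,3,4,7}:  v_{1} + v_{2} + v_{3} + v_{4} + v_{7} = v_{9} ; sig = ⟨5 | 1⟩

so the primitive-relation signature multiset is
[⟨2 | 0⟩, ⟨2 | 0⟩, ⟨2 | 1⟩, ⟨2 | 1⟩, ⟨2 | 1 1⟩, ⟨2 | 1 1 1⟩, ⟨2 | 1 1 1⟩, ⟨2 | 1 1 1⟩, ⟨2 | 1 1 1⟩, ⟨2 | 1 1 1⟩, ⟨2 | 1 1 1 1⟩, ⟨2 | 1 1 1 1⟩, ⟨2 | 1 1 1 1⟩, ⟨2 | 1 1 1 1⟩, ⟨2 | 1 1 2⟩, ⟨2 | 1 1 2 2⟩, ⟨2 | 1 1 2 2⟩, ⟨3 | 1 2⟩, ⟨4 | 0⟩, ⟨4 | 1⟩, ⟨4 | 1⟩, ⟨4 | 1⟩, ⟨5 | 1⟩]


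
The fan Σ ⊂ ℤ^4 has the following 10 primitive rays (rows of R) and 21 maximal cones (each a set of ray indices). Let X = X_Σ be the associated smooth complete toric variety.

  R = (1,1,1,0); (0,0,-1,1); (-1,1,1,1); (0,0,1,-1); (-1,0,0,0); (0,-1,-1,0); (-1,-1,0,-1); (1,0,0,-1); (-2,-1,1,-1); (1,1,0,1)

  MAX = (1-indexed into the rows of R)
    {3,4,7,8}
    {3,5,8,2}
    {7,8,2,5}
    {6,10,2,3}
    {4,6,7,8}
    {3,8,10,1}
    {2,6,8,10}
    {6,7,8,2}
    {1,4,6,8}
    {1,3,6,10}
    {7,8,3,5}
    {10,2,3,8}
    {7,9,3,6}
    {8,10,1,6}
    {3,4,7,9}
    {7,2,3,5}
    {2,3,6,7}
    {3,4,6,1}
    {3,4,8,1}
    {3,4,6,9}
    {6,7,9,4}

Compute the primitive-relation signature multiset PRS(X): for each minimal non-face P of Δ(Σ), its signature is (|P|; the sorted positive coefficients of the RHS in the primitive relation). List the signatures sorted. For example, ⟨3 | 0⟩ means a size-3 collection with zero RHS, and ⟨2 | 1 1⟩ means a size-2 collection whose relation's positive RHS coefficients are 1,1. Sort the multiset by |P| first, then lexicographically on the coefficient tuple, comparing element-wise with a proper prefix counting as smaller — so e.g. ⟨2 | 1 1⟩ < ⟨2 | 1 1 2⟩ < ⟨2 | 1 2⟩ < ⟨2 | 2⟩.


Δ(Σ) — 10 vertices, 17 min non-faces:

  P = {2,4}:  v_{2} + v_{4} = 0  so sig = ⟨2 | 0⟩
  P = {7,10}:  v_{7} + v_{10} = 0  so sig = ⟨2 | 0⟩
  P = {1,2}:  v_{1} + v_{2} = v_{10}  so sig = ⟨2 | 1⟩
  P = {1,7}:  v_{1} + v_{7} = v_{4}  so sig = ⟨2 | 1⟩
  P = {4,10}:  v_{4} + v_{10} = v_{1}  so sig = ⟨2 | 1⟩
  P = {1,5}:  v_{1} + v_{5} = v_{3} + v_{8}  so sig = ⟨2 | 1 1⟩
  P = {5,6}:  v_{5} + v_{6} = v_{2} + v_{7}  so sig = ⟨2 | 1 1⟩
  P = {8,9}:  v_{8} + v_{9} = v_{4} + v_{7}  so sig = ⟨2 | 1 1⟩
  P = {2,9}:  v_{2} + v_{9} = v_{3} + v_{6} + v_{7}  so sig = ⟨2 | 1 1 1⟩
  P = {4,5}:  v_{4} + v_{5} = v_{3} + v_{7} + v_{8}  so sig = ⟨2 | 1 1 1⟩
  P = {5,10}:  v_{5} + v_{10} = v_{2} + v_{3} + v_{8}  so sig = ⟨2 | 1 1 1⟩
  P = {9,10}:  v_{9} + v_{10} = v_{3} + v_{4} + v_{6}  so sig = ⟨2 | 1 1 1⟩
  P = {1,9}:  v_{1} + v_{9} = v_{3} + 2·v_{4} + v_{6}  so sig = ⟨2 | 1 1 2⟩
  P = {5,9}:  v_{5} + v_{9} = v_{3} + 2·v_{7}  so sig = ⟨2 | 1 2⟩
  P = {3,6,8}:  v_{3} + v_{6} + v_{8} = 0  so sig = ⟨3 | 0⟩
  P = {2,3,7,8}:  v_{2} + v_{3} + v_{7} + v_{8} = v_{5}  so sig = ⟨4 | 1⟩
  P = {3,4,6,7}:  v_{3} + v_{4} + v_{6} + v_{7} = v_{9}  so sig = ⟨4 | 1⟩

so the primitive-relation signature multiset is
{ ⟨2 | 0⟩ ×2,  ⟨2 | 1⟩ ×3,  ⟨2 | 1 1⟩ ×3,  ⟨2 | 1 1 1⟩ ×4,  ⟨2 | 1 1 2⟩,  ⟨2 | 1 2⟩,  ⟨3 | 0⟩,  ⟨4 | 1⟩ ×2 }


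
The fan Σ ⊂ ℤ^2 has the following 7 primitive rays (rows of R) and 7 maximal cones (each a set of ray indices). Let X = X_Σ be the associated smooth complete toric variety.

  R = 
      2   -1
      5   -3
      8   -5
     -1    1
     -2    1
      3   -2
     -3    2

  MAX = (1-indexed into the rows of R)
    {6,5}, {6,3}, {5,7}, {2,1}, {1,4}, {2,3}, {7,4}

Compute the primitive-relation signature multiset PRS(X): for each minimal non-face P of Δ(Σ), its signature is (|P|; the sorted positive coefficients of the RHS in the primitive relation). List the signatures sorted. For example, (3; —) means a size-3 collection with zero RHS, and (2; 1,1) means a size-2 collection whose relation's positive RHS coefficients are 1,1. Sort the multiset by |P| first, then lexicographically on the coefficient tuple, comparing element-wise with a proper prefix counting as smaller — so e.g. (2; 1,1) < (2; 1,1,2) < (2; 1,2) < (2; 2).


Primitive collections (14):

  P={1,5}:  v_{1} + v_{5} = 0 — sig = (2; —)
  P={6,7}:  v_{6} + v_{7} = 0 — sig = (2; —)
  P={1,6}:  v_{1} + v_{6} = v_{2} — sig = (2; 1)
  P={1,7}:  v_{1} + v_{7} = v_{4} — sig = (2; 1)
  P={2,5}:  v_{2} + v_{5} = v_{6} — sig = (2; 1)
  P={2,6}:  v_{2} + v_{6} = v_{3} — sig = (2; 1)
  P={2,7}:  v_{2} + v_{7} = v_{1} — sig = (2; 1)
  P={3,7}:  v_{3} + v_{7} = v_{2} — sig = (2; 1)
  P={4,5}:  v_{4} + v_{5} = v_{7} — sig = (2; 1)
  P={4,6}:  v_{4} + v_{6} = v_{1} — sig = (2; 1)
  P={3,4}:  v_{3} + v_{4} = v_{1} + v_{2} — sig = (2; 1,1)
  P={1,3}:  v_{1} + v_{3} = 2·v_{2} — sig = (2; 2)
  P={2,4}:  v_{2} + v_{4} = 2·v_{1} — sig = (2; 2)
  P={3,5}:  v_{3} + v_{5} = 2·v_{6} — sig = (2; 2)

Sorted signature multiset PRS(X):
[(2; —), (2; —), (2; 1), (2; 1), (2; 1), (2; 1), (2; 1), (2; 1), (2; 1), (2; 1), (2; 1,1), (2; 2), (2; 2), (2; 2)]


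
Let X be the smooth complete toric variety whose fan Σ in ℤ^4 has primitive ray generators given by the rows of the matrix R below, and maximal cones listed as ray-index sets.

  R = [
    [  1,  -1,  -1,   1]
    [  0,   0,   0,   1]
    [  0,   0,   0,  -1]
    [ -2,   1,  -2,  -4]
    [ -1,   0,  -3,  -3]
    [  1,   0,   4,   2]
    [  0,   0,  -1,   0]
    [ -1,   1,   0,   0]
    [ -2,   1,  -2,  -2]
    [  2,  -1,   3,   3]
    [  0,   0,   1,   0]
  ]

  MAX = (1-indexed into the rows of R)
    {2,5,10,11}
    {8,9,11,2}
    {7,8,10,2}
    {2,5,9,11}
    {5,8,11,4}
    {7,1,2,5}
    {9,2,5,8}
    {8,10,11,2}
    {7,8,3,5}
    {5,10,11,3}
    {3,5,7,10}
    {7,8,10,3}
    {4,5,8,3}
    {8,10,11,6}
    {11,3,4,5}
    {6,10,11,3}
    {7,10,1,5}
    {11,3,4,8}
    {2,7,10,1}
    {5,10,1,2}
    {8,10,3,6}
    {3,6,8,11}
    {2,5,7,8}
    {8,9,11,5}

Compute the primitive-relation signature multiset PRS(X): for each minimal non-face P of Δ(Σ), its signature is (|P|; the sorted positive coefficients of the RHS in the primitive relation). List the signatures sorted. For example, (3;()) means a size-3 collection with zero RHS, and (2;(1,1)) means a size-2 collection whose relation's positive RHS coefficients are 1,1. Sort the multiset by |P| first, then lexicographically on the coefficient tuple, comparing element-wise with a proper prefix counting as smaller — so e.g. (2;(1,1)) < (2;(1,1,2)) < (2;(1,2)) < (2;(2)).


The 25 primitive collections of Σ (r=11, n=4):

  • {2,3}:  v_{2} + v_{3} = 0 ; sig = (2;())
  • {7,11}:  v_{7} + v_{11} = 0 ; sig = (2;())
  • {1,4}:  v_{1} + v_{4} = v_{5} ; sig = (2;(1))
  • {1,6}:  v_{1} + v_{6} = v_{10} ; sig = (2;(1))
  • {1,8}:  v_{1} + v_{8} = v_{2} + v_{7} ; sig = (2;(1,1))
  • {4,10}:  v_{4} + v_{10} = v_{3} + v_{11} ; sig = (2;(1,1))
  • {5,6}:  v_{5} + v_{6} = v_{3} + v_{11} ; sig = (2;(1,1))
  • {9,10}:  v_{9} + v_{10} = v_{2} + v_{11} ; sig = (2;(1,1))
  • {1,3}:  v_{1} + v_{3} = v_{5} + v_{7} + v_{10} ; sig = (2;(1,1,1))
  • {1,11}:  v_{1} + v_{11} = v_{2} + v_{5} + v_{10} ; sig = (2;(1,1,1))
  • {2,4}:  v_{2} + v_{4} = v_{5} + v_{8} + v_{11} ; sig = (2;(1,1,1))
  • {2,6}:  v_{2} + v_{6} = v_{8} + v_{10} + v_{11} ; sig = (2;(1,1,1))
  • {3,9}:  v_{3} + v_{9} = v_{5} + v_{8} + v_{11} ; sig = (2;(1,1,1))
  • {4,7}:  v_{4} + v_{7} = v_{3} + v_{5} + v_{8} ; sig = (2;(1,1,1))
  • {6,7}:  v_{6} + v_{7} = v_{3} + v_{8} + v_{10} ; sig = (2;(1,1,1))
  • {7,9}:  v_{7} + v_{9} = v_{2} + v_{5} + v_{8} ; sig = (2;(1,1,1))
  • {1,9}:  v_{1} + v_{9} = 2·v_{2} + v_{5} ; sig = (2;(1,2))
  • {6,9}:  v_{6} + v_{9} = v_{8} + 2·v_{11} ; sig = (2;(1,2))
  • {4,6}:  v_{4} + v_{6} = 2·v_{3} + v_{8} + 2·v_{11} ; sig = (2;(1,2,2))
  • {4,9}:  v_{4} + v_{9} = 2·v_{5} + 2·v_{8} + 2·v_{11} ; sig = (2;(2,2,2))
  • {5,8,10}:  v_{5} + v_{8} + v_{10} = 0 ; sig = (3;())
  • {2,5,7,10}:  v_{2} + v_{5} + v_{7} + v_{10} = v_{1} ; sig = (4;(1))
  • {2,5,8,11}:  v_{2} + v_{5} + v_{8} + v_{11} = v_{9} ; sig = (4;(1))
  • {3,5,8,11}:  v_{3} + v_{5} + v_{8} + v_{11} = v_{4} ; sig = (4;(1))
  • {3,8,10,11}:  v_{3} + v_{8} + v_{10} + v_{11} = v_{6} ; sig = (4;(1))

Signatures (|P|; sorted positive RHS coefficients), sorted:
[(2;()), (2;()), (2;(1)), (2;(1)), (2;(1,1)), (2;(1,1)), (2;(1,1)), (2;(1,1)), (2;(1,1,1)), (2;(1,1,1)), (2;(1,1,1)), (2;(1,1,1)), (2;(1,1,1)), (2;(1,1,1)), (2;(1,1,1)), (2;(1,1,1)), (2;(1,2)), (2;(1,2)), (2;(1,2,2)), (2;(2,2,2)), (3;()), (4;(1)), (4;(1)), (4;(1)), (4;(1))]


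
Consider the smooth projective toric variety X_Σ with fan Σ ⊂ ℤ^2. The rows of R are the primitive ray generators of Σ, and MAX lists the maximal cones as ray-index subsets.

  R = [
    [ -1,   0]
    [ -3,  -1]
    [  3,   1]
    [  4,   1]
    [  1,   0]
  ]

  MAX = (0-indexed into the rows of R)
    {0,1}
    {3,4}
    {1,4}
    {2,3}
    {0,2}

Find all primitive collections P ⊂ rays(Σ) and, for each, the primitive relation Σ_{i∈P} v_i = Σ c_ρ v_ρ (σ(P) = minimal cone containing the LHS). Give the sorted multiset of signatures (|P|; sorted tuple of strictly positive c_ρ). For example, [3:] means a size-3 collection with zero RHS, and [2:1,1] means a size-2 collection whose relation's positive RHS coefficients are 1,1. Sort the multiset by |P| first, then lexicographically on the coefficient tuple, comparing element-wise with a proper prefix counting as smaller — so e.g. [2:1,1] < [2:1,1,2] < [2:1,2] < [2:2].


|primitive collections| = 5. Relations:

  P={0,4}:  v_{0} + v_{4} = 0 ; sig = [2:]
  P={1,2}:  v_{1} + v_{2} = 0 ; sig = [2:]
  P={0,3}:  v_{0} + v_{3} = v_{2} ; sig = [2:1]
  P={1,3}:  v_{1} + v_{3} = v_{4} ; sig = [2:1]
  P={2,4}:  v_{2} + v_{4} = v_{3} ; sig = [2:1]

Signatures (|P|; sorted positive RHS coefficients), sorted:
[[2:], [2:], [2:1], [2:1], [2:1]]


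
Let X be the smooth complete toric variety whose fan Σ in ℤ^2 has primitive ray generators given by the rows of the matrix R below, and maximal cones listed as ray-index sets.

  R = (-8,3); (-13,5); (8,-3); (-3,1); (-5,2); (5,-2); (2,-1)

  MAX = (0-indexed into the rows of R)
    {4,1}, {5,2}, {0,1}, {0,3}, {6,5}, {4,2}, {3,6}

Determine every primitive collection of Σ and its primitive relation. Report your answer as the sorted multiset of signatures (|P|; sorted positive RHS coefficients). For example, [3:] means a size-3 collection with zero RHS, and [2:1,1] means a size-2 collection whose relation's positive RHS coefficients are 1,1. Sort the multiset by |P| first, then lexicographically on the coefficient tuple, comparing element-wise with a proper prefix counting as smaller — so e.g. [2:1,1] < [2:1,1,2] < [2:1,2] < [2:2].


Primitive collections (14):

  P = {0,2}:  v_{0} + v_{2} = 0  ⟹  sig = [2:]
  P = {4,5}:  v_{4} + v_{5} = 0  ⟹  sig = [2:]
  P = {0,4}:  v_{0} + v_{4} = v_{1}  ⟹  sig = [2:1]
  P = {0,5}:  v_{0} + v_{5} = v_{3}  ⟹  sig = [2:1]
  P = {1,2}:  v_{1} + v_{2} = v_{4}  ⟹  sig = [2:1]
  P = {1,5}:  v_{1} + v_{5} = v_{0}  ⟹  sig = [2:1]
  P = {2,3}:  v_{2} + v_{3} = v_{5}  ⟹  sig = [2:1]
  P = {3,4}:  v_{3} + v_{4} = v_{0}  ⟹  sig = [2:1]
  P = {3,5}:  v_{3} + v_{5} = v_{6}  ⟹  sig = [2:1]
  P = {4,6}:  v_{4} + v_{6} = v_{3}  ⟹  sig = [2:1]
  P = {1,6}:  v_{1} + v_{6} = v_{0} + v_{3}  ⟹  sig = [2:1,1]
  P = {0,6}:  v_{0} + v_{6} = 2·v_{3}  ⟹  sig = [2:2]
  P = {1,3}:  v_{1} + v_{3} = 2·v_{0}  ⟹  sig = [2:2]
  P = {2,6}:  v_{2} + v_{6} = 2·v_{5}  ⟹  sig = [2:2]

Hence PRS(X_Σ) =
{ [2:] ×2,  [2:1] ×8,  [2:1,1],  [2:2] ×3 }


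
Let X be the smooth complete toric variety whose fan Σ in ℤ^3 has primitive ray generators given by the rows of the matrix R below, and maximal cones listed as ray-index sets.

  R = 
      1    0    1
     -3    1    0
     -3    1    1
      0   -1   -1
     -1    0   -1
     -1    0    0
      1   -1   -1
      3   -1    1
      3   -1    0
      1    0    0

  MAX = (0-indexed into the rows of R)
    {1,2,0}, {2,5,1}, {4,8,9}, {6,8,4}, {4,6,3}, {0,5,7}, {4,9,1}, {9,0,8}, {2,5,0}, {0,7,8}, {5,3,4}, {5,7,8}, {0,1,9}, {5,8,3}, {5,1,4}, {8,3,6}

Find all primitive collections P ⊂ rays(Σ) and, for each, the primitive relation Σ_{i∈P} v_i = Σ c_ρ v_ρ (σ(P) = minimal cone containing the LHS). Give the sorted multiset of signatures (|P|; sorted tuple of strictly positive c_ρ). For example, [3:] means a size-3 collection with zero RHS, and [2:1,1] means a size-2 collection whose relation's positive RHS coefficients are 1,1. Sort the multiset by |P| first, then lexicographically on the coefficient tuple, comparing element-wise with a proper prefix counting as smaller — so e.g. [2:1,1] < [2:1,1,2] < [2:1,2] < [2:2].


The 25 primitive collections of Σ (r=10, n=3):

  {0,4}:  v_{0} + v_{4} = 0  so sig = [2:]
  {1,8}:  v_{1} + v_{8} = 0  so sig = [2:]
  {5,9}:  v_{5} + v_{9} = 0  so sig = [2:]
  {3,9}:  v_{3} + v_{9} = v_{6}  so sig = [2:1]
  {5,6}:  v_{5} + v_{6} = v_{3}  so sig = [2:1]
  {0,6}:  v_{0} + v_{6} = v_{5} + v_{8}  so sig = [2:1,1]
  {1,6}:  v_{1} + v_{6} = v_{4} + v_{5}  so sig = [2:1,1]
  {1,7}:  v_{1} + v_{7} = v_{0} + v_{5}  so sig = [2:1,1]
  {2,4}:  v_{2} + v_{4} = v_{1} + v_{5}  so sig = [2:1,1]
  {2,8}:  v_{2} + v_{8} = v_{0} + v_{5}  so sig = [2:1,1]
  {2,9}:  v_{2} + v_{9} = v_{0} + v_{1}  so sig = [2:1,1]
  {4,7}:  v_{4} + v_{7} = v_{5} + v_{8}  so sig = [2:1,1]
  {6,9}:  v_{6} + v_{9} = v_{4} + v_{8}  so sig = [2:1,1]
  {7,9}:  v_{7} + v_{9} = v_{0} + v_{8}  so sig = [2:1,1]
  {0,3}:  v_{0} + v_{3} = 2·v_{5} + v_{8}  so sig = [2:1,2]
  {1,3}:  v_{1} + v_{3} = v_{4} + 2·v_{5}  so sig = [2:1,2]
  {2,6}:  v_{2} + v_{6} = 2·v_{5}  so sig = [2:2]
  {2,7}:  v_{2} + v_{7} = 2·v_{0} + 2·v_{5}  so sig = [2:2,2]
  {6,7}:  v_{6} + v_{7} = 2·v_{5} + 2·v_{8}  so sig = [2:2,2]
  {3,7}:  v_{3} + v_{7} = 3·v_{5} + 2·v_{8}  so sig = [2:2,3]
  {2,3}:  v_{2} + v_{3} = 3·v_{5}  so sig = [2:3]
  {0,1,5}:  v_{0} + v_{1} + v_{5} = v_{2}  so sig = [3:1]
  {0,5,8}:  v_{0} + v_{5} + v_{8} = v_{7}  so sig = [3:1]
  {4,5,8}:  v_{4} + v_{5} + v_{8} = v_{6}  so sig = [3:1]
  {3,4,8}:  v_{3} + v_{4} + v_{8} = 2·v_{6}  so sig = [3:2]

Hence PRS(X_Σ) =
[[2:], [2:], [2:], [2:1], [2:1], [2:1,1], [2:1,1], [2:1,1], [2:1,1], [2:1,1], [2:1,1], [2:1,1], [2:1,1], [2:1,1], [2:1,2], [2:1,2], [2:2], [2:2,2], [2:2,2], [2:2,3], [2:3], [3:1], [3:1], [3:1], [3:2]]


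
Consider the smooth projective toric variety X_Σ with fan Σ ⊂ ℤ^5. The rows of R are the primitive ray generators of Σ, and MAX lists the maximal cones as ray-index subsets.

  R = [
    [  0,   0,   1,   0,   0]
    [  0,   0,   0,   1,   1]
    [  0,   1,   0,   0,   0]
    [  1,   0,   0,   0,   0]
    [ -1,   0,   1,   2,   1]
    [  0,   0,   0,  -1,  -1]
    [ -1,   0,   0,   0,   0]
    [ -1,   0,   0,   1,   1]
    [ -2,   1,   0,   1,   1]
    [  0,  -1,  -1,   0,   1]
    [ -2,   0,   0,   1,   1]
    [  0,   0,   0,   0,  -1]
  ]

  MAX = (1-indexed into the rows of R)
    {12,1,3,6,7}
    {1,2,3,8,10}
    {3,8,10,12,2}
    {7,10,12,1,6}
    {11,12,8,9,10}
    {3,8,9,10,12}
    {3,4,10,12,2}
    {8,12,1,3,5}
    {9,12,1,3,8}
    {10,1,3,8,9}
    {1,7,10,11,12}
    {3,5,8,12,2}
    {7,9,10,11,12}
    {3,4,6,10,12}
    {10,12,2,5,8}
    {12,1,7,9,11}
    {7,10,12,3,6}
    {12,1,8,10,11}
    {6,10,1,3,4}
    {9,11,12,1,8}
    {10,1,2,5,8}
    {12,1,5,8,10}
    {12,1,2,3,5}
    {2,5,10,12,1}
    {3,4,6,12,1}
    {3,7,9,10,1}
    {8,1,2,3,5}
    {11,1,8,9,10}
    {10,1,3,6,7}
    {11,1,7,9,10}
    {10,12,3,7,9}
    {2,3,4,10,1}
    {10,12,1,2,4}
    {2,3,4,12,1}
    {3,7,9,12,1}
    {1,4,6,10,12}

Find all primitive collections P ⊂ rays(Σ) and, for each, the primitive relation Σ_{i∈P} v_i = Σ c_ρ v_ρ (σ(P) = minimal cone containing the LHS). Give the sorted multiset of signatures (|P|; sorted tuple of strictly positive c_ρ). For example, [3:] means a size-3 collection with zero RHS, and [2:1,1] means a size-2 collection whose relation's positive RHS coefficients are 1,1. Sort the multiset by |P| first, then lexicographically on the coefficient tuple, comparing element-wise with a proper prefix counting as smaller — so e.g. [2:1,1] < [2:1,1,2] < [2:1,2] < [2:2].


Minimal non-faces — 22 found among 12 rays, 36 max cones:

  P={2,6}:  v_{2} + v_{6} = 0  ⟹  sig = [2:]
  P={4,7}:  v_{4} + v_{7} = 0  ⟹  sig = [2:]
  P={2,7}:  v_{2} + v_{7} = v_{8}  ⟹  sig = [2:1]
  P={3,11}:  v_{3} + v_{11} = v_{9}  ⟹  sig = [2:1]
  P={4,8}:  v_{4} + v_{8} = v_{2}  ⟹  sig = [2:1]
  P={4,11}:  v_{4} + v_{11} = v_{8}  ⟹  sig = [2:1]
  P={6,8}:  v_{6} + v_{8} = v_{7}  ⟹  sig = [2:1]
  P={7,8}:  v_{7} + v_{8} = v_{11}  ⟹  sig = [2:1]
  P={4,9}:  v_{4} + v_{9} = v_{3} + v_{8}  ⟹  sig = [2:1,1]
  P={5,6}:  v_{5} + v_{6} = v_{1} + v_{8} + v_{12}  ⟹  sig = [2:1,1,1]
  P={5,9}:  v_{5} + v_{9} = v_{1} + v_{3} + 3·v_{8} + v_{12}  ⟹  sig = [2:1,1,1,3]
  P={4,5}:  v_{4} + v_{5} = v_{1} + 2·v_{2} + v_{12}  ⟹  sig = [2:1,1,2]
  P={5,7}:  v_{5} + v_{7} = v_{1} + 2·v_{8} + v_{12}  ⟹  sig = [2:1,1,2]
  P={5,11}:  v_{5} + v_{11} = v_{1} + 3·v_{8} + v_{12}  ⟹  sig = [2:1,1,3]
  P={2,9}:  v_{2} + v_{9} = v_{3} + 2·v_{8}  ⟹  sig = [2:1,2]
  P={6,9}:  v_{6} + v_{9} = v_{3} + 2·v_{7}  ⟹  sig = [2:1,2]
  P={2,11}:  v_{2} + v_{11} = 2·v_{8}  ⟹  sig = [2:2]
  P={6,11}:  v_{6} + v_{11} = 2·v_{7}  ⟹  sig = [2:2]
  P={3,5,10}:  v_{3} + v_{5} + v_{10} = v_{2} + v_{8}  ⟹  sig = [3:1,1]
  P={1,3,10,12}:  v_{1} + v_{3} + v_{10} + v_{12} = 0  ⟹  sig = [4:]
  P={1,2,8,12}:  v_{1} + v_{2} + v_{8} + v_{12} = v_{5}  ⟹  sig = [4:1]
  P={1,9,10,12}:  v_{1} + v_{9} + v_{10} + v_{12} = v_{11}  ⟹  sig = [4:1]

Signatures (|P|; sorted positive RHS coefficients), sorted:
{ [2:] ×2,  [2:1] ×6,  [2:1,1],  [2:1,1,1],  [2:1,1,1,3],  [2:1,1,2] ×2,  [2:1,1,3],  [2:1,2] ×2,  [2:2] ×2,  [3:1,1],  [4:],  [4:1] ×2 }


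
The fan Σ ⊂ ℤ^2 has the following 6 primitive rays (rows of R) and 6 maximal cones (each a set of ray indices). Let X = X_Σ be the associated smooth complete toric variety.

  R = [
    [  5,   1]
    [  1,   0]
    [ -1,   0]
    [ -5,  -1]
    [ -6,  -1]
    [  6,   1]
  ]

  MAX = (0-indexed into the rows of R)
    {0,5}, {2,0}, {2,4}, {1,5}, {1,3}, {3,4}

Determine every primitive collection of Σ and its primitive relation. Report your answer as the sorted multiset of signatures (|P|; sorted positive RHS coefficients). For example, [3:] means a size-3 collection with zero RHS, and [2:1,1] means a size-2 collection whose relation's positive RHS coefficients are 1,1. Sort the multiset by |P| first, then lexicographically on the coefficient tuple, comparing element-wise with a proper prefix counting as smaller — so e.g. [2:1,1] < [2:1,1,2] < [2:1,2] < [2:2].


Minimal non-faces — 9 found among 6 rays, 6 max cones:

  P={0,3}:  v_{0} + v_{3} = 0 ; sig = [2:]
  P={1,2}:  v_{1} + v_{2} = 0 ; sig = [2:]
  P={4,5}:  v_{4} + v_{5} = 0 ; sig = [2:]
  P={0,1}:  v_{0} + v_{1} = v_{5} ; sig = [2:1]
  P={0,4}:  v_{0} + v_{4} = v_{2} ; sig = [2:1]
  P={1,4}:  v_{1} + v_{4} = v_{3} ; sig = [2:1]
  P={2,3}:  v_{2} + v_{3} = v_{4} ; sig = [2:1]
  P={2,5}:  v_{2} + v_{5} = v_{0} ; sig = [2:1]
  P={3,5}:  v_{3} + v_{5} = v_{1} ; sig = [2:1]

Signatures (|P|; sorted positive RHS coefficients), sorted:
    [2:]
    [2:]
    [2:]
    [2:1]
    [2:1]
    [2:1]
    [2:1]
    [2:1]
    [2:1]


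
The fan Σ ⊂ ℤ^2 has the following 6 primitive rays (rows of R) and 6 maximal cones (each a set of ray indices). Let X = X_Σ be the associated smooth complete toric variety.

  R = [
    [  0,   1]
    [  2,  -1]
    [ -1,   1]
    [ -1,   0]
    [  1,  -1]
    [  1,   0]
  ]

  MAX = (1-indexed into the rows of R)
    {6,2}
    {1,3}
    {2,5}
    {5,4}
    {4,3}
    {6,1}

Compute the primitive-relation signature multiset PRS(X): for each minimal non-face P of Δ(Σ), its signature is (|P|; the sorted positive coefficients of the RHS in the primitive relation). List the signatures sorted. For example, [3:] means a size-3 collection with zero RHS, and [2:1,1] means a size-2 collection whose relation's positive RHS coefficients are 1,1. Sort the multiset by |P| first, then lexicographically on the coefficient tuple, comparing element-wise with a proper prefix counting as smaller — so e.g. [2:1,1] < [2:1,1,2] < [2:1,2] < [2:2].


Minimal non-faces — 9 found among 6 rays, 6 max cones:

  {3,5}:  v_{3} + v_{5} = 0  ⇒ sig = [2:]
  {4,6}:  v_{4} + v_{6} = 0  ⇒ sig = [2:]
  {1,4}:  v_{1} + v_{4} = v_{3}  ⇒ sig = [2:1]
  {1,5}:  v_{1} + v_{5} = v_{6}  ⇒ sig = [2:1]
  {2,3}:  v_{2} + v_{3} = v_{6}  ⇒ sig = [2:1]
  {2,4}:  v_{2} + v_{4} = v_{5}  ⇒ sig = [2:1]
  {3,6}:  v_{3} + v_{6} = v_{1}  ⇒ sig = [2:1]
  {5,6}:  v_{5} + v_{6} = v_{2}  ⇒ sig = [2:1]
  {1,2}:  v_{1} + v_{2} = 2·v_{6}  ⇒ sig = [2:2]

so the primitive-relation signature multiset is
[[2:], [2:], [2:1], [2:1], [2:1], [2:1], [2:1], [2:1], [2:2]]


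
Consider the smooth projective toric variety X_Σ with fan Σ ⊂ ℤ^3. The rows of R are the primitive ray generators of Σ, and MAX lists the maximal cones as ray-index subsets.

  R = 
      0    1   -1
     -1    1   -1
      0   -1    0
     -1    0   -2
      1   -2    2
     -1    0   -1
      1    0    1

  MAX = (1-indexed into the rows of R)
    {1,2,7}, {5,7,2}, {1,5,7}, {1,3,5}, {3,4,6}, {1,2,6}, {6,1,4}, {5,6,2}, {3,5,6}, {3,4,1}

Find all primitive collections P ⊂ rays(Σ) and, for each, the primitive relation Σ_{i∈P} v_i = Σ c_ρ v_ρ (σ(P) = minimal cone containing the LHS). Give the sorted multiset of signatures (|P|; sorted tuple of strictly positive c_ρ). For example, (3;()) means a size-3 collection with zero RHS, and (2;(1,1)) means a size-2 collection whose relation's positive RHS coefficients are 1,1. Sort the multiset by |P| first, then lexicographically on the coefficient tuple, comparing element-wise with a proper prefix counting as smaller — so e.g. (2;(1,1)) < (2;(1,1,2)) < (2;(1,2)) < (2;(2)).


9 collections generate NE(X_Σ); each relation:

  P={6,7}:  v_{6} + v_{7} = 0 — sig = (2;())
  P={2,3}:  v_{2} + v_{3} = v_{6} — sig = (2;(1))
  P={3,7}:  v_{3} + v_{7} = v_{1} + v_{5} — sig = (2;(1,1))
  P={4,7}:  v_{4} + v_{7} = v_{1} + v_{3} — sig = (2;(1,1))
  P={2,4}:  v_{2} + v_{4} = v_{1} + 2·v_{6} — sig = (2;(1,2))
  P={4,5}:  v_{4} + v_{5} = 2·v_{3} — sig = (2;(2))
  P={1,2,5}:  v_{1} + v_{2} + v_{5} = 0 — sig = (3;())
  P={1,3,6}:  v_{1} + v_{3} + v_{6} = v_{4} — sig = (3;(1))
  P={1,5,6}:  v_{1} + v_{5} + v_{6} = v_{3} — sig = (3;(1))

Hence PRS(X_Σ) =
[(2;()), (2;(1)), (2;(1,1)), (2;(1,1)), (2;(1,2)), (2;(2)), (3;()), (3;(1)), (3;(1))]


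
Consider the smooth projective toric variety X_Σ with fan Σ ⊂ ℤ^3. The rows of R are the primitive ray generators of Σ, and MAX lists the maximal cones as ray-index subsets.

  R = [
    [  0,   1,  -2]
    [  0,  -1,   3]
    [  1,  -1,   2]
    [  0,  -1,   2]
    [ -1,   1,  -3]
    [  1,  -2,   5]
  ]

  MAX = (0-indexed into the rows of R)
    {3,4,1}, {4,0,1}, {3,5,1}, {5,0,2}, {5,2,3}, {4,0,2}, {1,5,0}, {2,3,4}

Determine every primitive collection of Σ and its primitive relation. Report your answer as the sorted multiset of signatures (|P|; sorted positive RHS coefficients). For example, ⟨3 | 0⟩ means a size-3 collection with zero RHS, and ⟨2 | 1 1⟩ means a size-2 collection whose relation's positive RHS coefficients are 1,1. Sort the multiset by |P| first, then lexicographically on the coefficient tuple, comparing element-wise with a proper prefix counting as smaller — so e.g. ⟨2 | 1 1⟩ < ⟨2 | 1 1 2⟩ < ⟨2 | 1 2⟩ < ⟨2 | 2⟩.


Δ(Σ) — 6 vertices, 3 min non-faces:

  {0,3}:  v_{0} + v_{3} = 0 — sig = ⟨2 | 0⟩
  {1,2}:  v_{1} + v_{2} = v_{5} — sig = ⟨2 | 1⟩
  {4,5}:  v_{4} + v_{5} = v_{3} — sig = ⟨2 | 1⟩

Signatures (|P|; sorted positive RHS coefficients), sorted:
[⟨2 | 0⟩, ⟨2 | 1⟩, ⟨2 | 1⟩]


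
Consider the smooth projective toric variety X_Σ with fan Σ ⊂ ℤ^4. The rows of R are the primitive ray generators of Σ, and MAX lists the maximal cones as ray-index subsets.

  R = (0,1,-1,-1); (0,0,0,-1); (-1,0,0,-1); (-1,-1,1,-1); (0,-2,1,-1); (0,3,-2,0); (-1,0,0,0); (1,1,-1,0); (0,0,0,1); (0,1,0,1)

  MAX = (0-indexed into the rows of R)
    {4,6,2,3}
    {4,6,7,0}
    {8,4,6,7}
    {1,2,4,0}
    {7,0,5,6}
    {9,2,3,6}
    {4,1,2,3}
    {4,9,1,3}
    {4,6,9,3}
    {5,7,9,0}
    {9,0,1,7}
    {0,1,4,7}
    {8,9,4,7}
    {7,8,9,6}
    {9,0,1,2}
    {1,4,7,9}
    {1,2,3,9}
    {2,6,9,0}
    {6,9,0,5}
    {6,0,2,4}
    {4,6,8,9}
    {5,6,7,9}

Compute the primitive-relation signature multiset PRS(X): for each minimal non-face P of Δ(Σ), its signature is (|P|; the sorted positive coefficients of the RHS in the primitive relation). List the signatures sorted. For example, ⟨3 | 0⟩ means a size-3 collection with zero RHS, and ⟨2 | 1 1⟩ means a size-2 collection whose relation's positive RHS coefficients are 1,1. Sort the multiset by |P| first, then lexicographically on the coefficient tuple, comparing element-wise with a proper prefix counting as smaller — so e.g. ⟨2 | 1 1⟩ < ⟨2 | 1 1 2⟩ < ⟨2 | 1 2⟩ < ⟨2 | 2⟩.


Δ(Σ) — 10 vertices, 17 min non-faces:

  • {1,8}:  v_{1} + v_{8} = 0 — sig = ⟨2 | 0⟩
  • {1,6}:  v_{1} + v_{6} = v_{2} — sig = ⟨2 | 1⟩
  • {2,7}:  v_{2} + v_{7} = v_{0} — sig = ⟨2 | 1⟩
  • {2,8}:  v_{2} + v_{8} = v_{6} — sig = ⟨2 | 1⟩
  • {3,7}:  v_{3} + v_{7} = v_{1} — sig = ⟨2 | 1⟩
  • {4,5}:  v_{4} + v_{5} = v_{0} — sig = ⟨2 | 1⟩
  • {0,3}:  v_{0} + v_{3} = v_{1} + v_{2} — sig = ⟨2 | 1 1⟩
  • {0,8}:  v_{0} + v_{8} = v_{6} + v_{7} — sig = ⟨2 | 1 1⟩
  • {3,5}:  v_{3} + v_{5} = v_{0} + v_{2} + v_{9} — sig = ⟨2 | 1 1 1⟩
  • {3,8}:  v_{3} + v_{8} = v_{4} + v_{6} + v_{9} — sig = ⟨2 | 1 1 1⟩
  • {2,5}:  v_{2} + v_{5} = 2·v_{0} + v_{6} + v_{9} — sig = ⟨2 | 1 1 2⟩
  • {1,5}:  v_{1} + v_{5} = 2·v_{0} + v_{9} — sig = ⟨2 | 1 2⟩
  • {5,8}:  v_{5} + v_{8} = 2·v_{6} + 2·v_{7} + v_{9} — sig = ⟨2 | 1 2 2⟩
  • {0,4,9}:  v_{0} + v_{4} + v_{9} = v_{1} — sig = ⟨3 | 1⟩
  • {2,4,9}:  v_{2} + v_{4} + v_{9} = v_{3} — sig = ⟨3 | 1⟩
  • {4,6,7,9}:  v_{4} + v_{6} + v_{7} + v_{9} = 0 — sig = ⟨4 | 0⟩
  • {0,6,7,9}:  v_{0} + v_{6} + v_{7} + v_{9} = v_{5} — sig = ⟨4 | 1⟩

so the primitive-relation signature multiset is
    |P|=2: 13 collections, coeffs (), (1), (1), (1), (1), (1), (1,1), (1,1), (1,1,1), (1,1,1), (1,1,2), (1,2), (1,2,2)
    |P|=3: 2 collections, coeffs (1), (1)
    |P|=4: 2 collections, coeffs (), (1)


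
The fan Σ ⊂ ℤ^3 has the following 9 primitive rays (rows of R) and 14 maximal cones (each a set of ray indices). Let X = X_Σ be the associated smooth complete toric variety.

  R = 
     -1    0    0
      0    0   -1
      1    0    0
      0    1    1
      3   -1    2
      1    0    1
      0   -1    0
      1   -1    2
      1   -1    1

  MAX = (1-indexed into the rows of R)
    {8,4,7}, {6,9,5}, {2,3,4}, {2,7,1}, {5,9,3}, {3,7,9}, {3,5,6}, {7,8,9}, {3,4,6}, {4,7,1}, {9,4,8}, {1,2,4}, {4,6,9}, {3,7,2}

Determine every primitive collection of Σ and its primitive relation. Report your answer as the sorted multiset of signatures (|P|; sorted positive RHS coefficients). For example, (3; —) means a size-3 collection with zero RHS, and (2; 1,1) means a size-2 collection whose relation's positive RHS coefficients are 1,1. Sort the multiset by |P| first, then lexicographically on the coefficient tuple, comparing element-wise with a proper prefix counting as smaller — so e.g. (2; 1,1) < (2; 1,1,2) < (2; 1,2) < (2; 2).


Δ(Σ) — 9 vertices, 20 min non-faces:

  {1,3}:  v_{1} + v_{3} = 0  →  sig = (2; —)
  {2,6}:  v_{2} + v_{6} = v_{3}  →  sig = (2; 1)
  {2,8}:  v_{2} + v_{8} = v_{9}  →  sig = (2; 1)
  {6,7}:  v_{6} + v_{7} = v_{9}  →  sig = (2; 1)
  {1,5}:  v_{1} + v_{5} = v_{6} + v_{9}  →  sig = (2; 1,1)
  {1,6}:  v_{1} + v_{6} = v_{4} + v_{7}  →  sig = (2; 1,1)
  {2,9}:  v_{2} + v_{9} = v_{3} + v_{7}  →  sig = (2; 1,1)
  {3,8}:  v_{3} + v_{8} = v_{6} + v_{9}  →  sig = (2; 1,1)
  {1,9}:  v_{1} + v_{9} = v_{4} + 2·v_{7}  →  sig = (2; 1,2)
  {2,5}:  v_{2} + v_{5} = 2·v_{3} + v_{9}  →  sig = (2; 1,2)
  {5,7}:  v_{5} + v_{7} = v_{3} + 2·v_{9}  →  sig = (2; 1,2)
  {6,8}:  v_{6} + v_{8} = v_{4} + 2·v_{9}  →  sig = (2; 1,2)
  {5,8}:  v_{5} + v_{8} = 2·v_{6} + 2·v_{9}  →  sig = (2; 2,2)
  {1,8}:  v_{1} + v_{8} = 2·v_{4} + 3·v_{7}  →  sig = (2; 2,3)
  {4,5}:  v_{4} + v_{5} = 3·v_{6}  →  sig = (2; 3)
  {2,4,7}:  v_{2} + v_{4} + v_{7} = 0  →  sig = (3; —)
  {3,4,7}:  v_{3} + v_{4} + v_{7} = v_{6}  →  sig = (3; 1)
  {3,6,9}:  v_{3} + v_{6} + v_{9} = v_{5}  →  sig = (3; 1)
  {4,7,9}:  v_{4} + v_{7} + v_{9} = v_{8}  →  sig = (3; 1)
  {3,4,9}:  v_{3} + v_{4} + v_{9} = 2·v_{6}  →  sig = (3; 2)

Sorted signature multiset PRS(X):
{ (2; —),  (2; 1) ×3,  (2; 1,1) ×4,  (2; 1,2) ×4,  (2; 2,2),  (2; 2,3),  (2; 3),  (3; —),  (3; 1) ×3,  (3; 2) }
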